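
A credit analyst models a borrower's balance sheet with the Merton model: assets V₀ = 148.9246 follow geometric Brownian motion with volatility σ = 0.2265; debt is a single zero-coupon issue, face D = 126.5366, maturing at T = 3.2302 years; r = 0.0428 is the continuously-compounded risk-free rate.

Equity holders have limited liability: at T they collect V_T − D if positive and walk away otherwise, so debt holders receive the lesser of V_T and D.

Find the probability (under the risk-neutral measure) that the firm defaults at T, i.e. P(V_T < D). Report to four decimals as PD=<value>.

PD=0.2959

d₁ = [ln(V₀/D) + (r + σ²/2)T] / (σ√T)
   = [ln(148.9246/126.5366) + (0.0428 + 0.5·0.2265²)·3.2302] / (0.2265·√3.2302)
   = [0.162909 + 0.221111] / 0.407083 = 0.943344
d₂ = d₁ − σ√T = 0.943344 − 0.407083 = 0.536261
risk-neutral PD = N(−d₂) = N(-0.536261) = 0.295889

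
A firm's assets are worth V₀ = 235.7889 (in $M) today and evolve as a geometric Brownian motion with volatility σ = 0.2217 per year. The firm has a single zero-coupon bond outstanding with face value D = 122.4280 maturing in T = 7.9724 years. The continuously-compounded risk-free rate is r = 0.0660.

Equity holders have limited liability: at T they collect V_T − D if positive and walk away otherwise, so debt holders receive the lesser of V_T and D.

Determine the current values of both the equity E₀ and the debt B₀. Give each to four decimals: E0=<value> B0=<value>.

E0=164.3499 B0=71.4390

d₁ = [ln(V₀/D) + (r + σ²/2)T] / (σ√T)
   = [ln(235.7889/122.4280) + (0.0660 + 0.5·0.2217²)·7.9724] / (0.2217·√7.9724)
   = [0.655414 + 0.722104] / 0.625980 = 2.200579
d₂ = d₁ − σ√T = 2.200579 − 0.625980 = 1.574599
N(d₁) = 0.986117,  N(d₂) = 0.942325,  e^(−rT) = 0.590859
E₀ = V₀·N(d₁) − D·e^(−rT)·N(d₂)
   = 235.7889·0.986117 − 122.4280·0.590859·0.942325 = 164.349850
B₀ = V₀ − E₀ = 235.7889 − 164.349850 = 71.439050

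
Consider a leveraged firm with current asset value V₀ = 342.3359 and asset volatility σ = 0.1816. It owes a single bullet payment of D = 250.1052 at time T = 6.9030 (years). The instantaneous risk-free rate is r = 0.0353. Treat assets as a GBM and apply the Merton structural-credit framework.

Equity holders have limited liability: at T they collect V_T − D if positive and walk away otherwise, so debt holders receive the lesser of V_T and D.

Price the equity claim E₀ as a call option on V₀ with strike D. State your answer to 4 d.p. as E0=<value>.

E0=153.5712

d₁ = [ln(V₀/D) + (r + σ²/2)T] / (σ√T)
   = [ln(342.3359/250.1052) + (0.0353 + 0.5·0.1816²)·6.9030] / (0.1816·√6.9030)
   = [0.313911 + 0.357501] / 0.477128 = 1.407196
d₂ = d₁ − σ√T = 1.407196 − 0.477128 = 0.930068
N(d₁) = 0.920315,  N(d₂) = 0.823832,  e^(−rT) = 0.783742
E₀ = V₀·N(d₁) − D·e^(−rT)·N(d₂)
   = 342.3359·0.920315 − 250.1052·0.783742·0.823832 = 153.571191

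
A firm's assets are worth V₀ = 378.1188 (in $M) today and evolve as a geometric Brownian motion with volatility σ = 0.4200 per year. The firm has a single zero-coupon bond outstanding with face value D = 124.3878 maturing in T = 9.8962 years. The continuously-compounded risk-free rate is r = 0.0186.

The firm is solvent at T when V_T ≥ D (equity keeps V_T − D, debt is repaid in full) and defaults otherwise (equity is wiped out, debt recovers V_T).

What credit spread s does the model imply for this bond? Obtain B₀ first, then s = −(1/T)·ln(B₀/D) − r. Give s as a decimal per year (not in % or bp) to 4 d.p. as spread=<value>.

d₁ = [ln(V₀/D) + (r + σ²/2)T] / (σ√T)
   = [ln(378.1188/124.3878) + (0.0186 + 0.5·0.4200²)·9.8962] / (0.4200·√9.8962)
   = [1.111804 + 1.056914] / 1.321246 = 1.641420
d₂ = d₁ − σ√T = 1.641420 − 1.321246 = 0.320174
N(d₁) = 0.949645,  N(d₂) = 0.625582,  e^(−rT) = 0.831878
E₀ = V₀·N(d₁) − D·e^(−rT)·N(d₂)
   = 378.1188·0.949645 − 124.3878·0.831878·0.625582 = 294.346177
B₀ = V₀ − E₀ = 378.1188 − 294.346177 = 83.772623
spread = −(1/T)·ln(B₀/D) − r = −(1/9.8962)·ln(83.772623/124.3878) − 0.0186 = 0.02134441

spread=0.0213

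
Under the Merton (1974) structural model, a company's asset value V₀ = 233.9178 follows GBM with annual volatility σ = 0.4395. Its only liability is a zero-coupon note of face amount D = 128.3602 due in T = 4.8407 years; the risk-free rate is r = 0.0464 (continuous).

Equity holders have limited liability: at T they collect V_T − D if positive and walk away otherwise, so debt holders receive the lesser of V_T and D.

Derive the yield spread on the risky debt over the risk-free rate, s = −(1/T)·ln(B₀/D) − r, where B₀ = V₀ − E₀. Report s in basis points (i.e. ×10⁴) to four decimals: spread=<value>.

d₁ = [ln(V₀/D) + (r + σ²/2)T] / (σ√T)
   = [ln(233.9178/128.3602) + (0.0464 + 0.5·0.4395²)·4.8407] / (0.4395·√4.8407)
   = [0.600129 + 0.692124] / 0.966970 = 1.336395
d₂ = d₁ − σ√T = 1.336395 − 0.966970 = 0.369425
N(d₁) = 0.909290,  N(d₂) = 0.644094,  e^(−rT) = 0.798829
E₀ = V₀·N(d₁) − D·e^(−rT)·N(d₂)
   = 233.9178·0.909290 − 128.3602·0.798829·0.644094 = 146.655030
B₀ = V₀ − E₀ = 233.9178 − 146.655030 = 87.262770
spread = −(1/T)·ln(B₀/D) − r = −(1/4.8407)·ln(87.262770/128.3602) − 0.0464 = 0.03332328
in basis points: 0.03332328 × 10⁴ = 333.2328 bp

spread=333.2328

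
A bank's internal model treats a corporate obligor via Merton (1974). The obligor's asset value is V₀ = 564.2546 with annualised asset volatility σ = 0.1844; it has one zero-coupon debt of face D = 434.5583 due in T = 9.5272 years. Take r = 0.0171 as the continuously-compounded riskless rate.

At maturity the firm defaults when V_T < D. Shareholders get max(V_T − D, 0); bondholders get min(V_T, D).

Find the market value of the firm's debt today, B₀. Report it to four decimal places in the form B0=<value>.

B0=335.6539

d₁ = [ln(V₀/D) + (r + σ²/2)T] / (σ√T)
   = [ln(564.2546/434.5583) + (0.0171 + 0.5·0.1844²)·9.5272] / (0.1844·√9.5272)
   = [0.261175 + 0.324894] / 0.569172 = 1.029687
d₂ = d₁ − σ√T = 1.029687 − 0.569172 = 0.460515
N(d₁) = 0.848421,  N(d₂) = 0.677427,  e^(−rT) = 0.849663
E₀ = V₀·N(d₁) − D·e^(−rT)·N(d₂)
   = 564.2546·0.848421 − 434.5583·0.849663·0.677427 = 228.600683
B₀ = V₀ − E₀ = 564.2546 − 228.600683 = 335.653917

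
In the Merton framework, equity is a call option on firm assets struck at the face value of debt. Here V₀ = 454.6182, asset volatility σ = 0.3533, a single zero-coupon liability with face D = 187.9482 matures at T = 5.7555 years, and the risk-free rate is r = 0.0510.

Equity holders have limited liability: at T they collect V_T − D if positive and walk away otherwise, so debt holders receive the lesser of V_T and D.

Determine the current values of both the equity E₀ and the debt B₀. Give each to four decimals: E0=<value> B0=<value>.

d₁ = [ln(V₀/D) + (r + σ²/2)T] / (σ√T)
   = [ln(454.6182/187.9482) + (0.0510 + 0.5·0.3533²)·5.7555] / (0.3533·√5.7555)
   = [0.883292 + 0.652734] / 0.847589 = 1.812230
d₂ = d₁ − σ√T = 1.812230 − 0.847589 = 0.964641
N(d₁) = 0.965025,  N(d₂) = 0.832638,  e^(−rT) = 0.745626
E₀ = V₀·N(d₁) − D·e^(−rT)·N(d₂)
   = 454.6182·0.965025 − 187.9482·0.745626·0.832638 = 322.032628
B₀ = V₀ − E₀ = 454.6182 − 322.032628 = 132.585572

E0=322.0326 B0=132.5856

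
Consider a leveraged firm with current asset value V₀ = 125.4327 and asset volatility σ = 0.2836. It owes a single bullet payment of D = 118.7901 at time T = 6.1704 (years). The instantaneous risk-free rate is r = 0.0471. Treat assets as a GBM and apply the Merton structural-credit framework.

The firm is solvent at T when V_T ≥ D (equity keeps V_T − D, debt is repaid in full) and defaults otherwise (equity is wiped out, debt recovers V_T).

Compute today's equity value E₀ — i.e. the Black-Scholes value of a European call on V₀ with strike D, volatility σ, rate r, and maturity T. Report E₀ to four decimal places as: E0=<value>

E0=51.0856

d₁ = [ln(V₀/D) + (r + σ²/2)T] / (σ√T)
   = [ln(125.4327/118.7901) + (0.0471 + 0.5·0.2836²)·6.1704] / (0.2836·√6.1704)
   = [0.054411 + 0.538765] / 0.704471 = 0.842017
d₂ = d₁ − σ√T = 0.842017 − 0.704471 = 0.137547
N(d₁) = 0.800111,  N(d₂) = 0.554701,  e^(−rT) = 0.747795
E₀ = V₀·N(d₁) − D·e^(−rT)·N(d₂)
   = 125.4327·0.800111 − 118.7901·0.747795·0.554701 = 51.085623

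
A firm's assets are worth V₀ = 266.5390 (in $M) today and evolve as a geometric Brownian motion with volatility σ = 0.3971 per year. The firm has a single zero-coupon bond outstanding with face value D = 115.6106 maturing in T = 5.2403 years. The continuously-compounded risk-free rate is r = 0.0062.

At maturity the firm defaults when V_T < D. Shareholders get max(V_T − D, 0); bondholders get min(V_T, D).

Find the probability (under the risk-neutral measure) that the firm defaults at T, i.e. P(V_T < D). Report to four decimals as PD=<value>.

d₁ = [ln(V₀/D) + (r + σ²/2)T] / (σ√T)
   = [ln(266.5390/115.6106) + (0.0062 + 0.5·0.3971²)·5.2403] / (0.3971·√5.2403)
   = [0.835293 + 0.445657] / 0.909029 = 1.409140
d₂ = d₁ − σ√T = 1.409140 − 0.909029 = 0.500111
risk-neutral PD = N(−d₂) = N(-0.500111) = 0.308499

PD=0.3085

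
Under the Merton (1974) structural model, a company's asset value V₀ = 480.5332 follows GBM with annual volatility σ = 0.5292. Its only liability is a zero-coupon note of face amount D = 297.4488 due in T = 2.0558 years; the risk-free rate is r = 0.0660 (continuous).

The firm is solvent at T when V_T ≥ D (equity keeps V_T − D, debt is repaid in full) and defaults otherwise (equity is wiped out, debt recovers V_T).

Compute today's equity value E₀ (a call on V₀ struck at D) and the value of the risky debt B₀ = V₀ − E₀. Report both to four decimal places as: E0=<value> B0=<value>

E0=251.1133 B0=229.4199

d₁ = [ln(V₀/D) + (r + σ²/2)T] / (σ√T)
   = [ln(480.5332/297.4488) + (0.0660 + 0.5·0.5292²)·2.0558] / (0.5292·√2.0558)
   = [0.479654 + 0.423549] / 0.758770 = 1.190351
d₂ = d₁ − σ√T = 1.190351 − 0.758770 = 0.431581
N(d₁) = 0.883046,  N(d₂) = 0.666977,  e^(−rT) = 0.873120
E₀ = V₀·N(d₁) − D·e^(−rT)·N(d₂)
   = 480.5332·0.883046 − 297.4488·0.873120·0.666977 = 251.113321
B₀ = V₀ − E₀ = 480.5332 − 251.113321 = 229.419879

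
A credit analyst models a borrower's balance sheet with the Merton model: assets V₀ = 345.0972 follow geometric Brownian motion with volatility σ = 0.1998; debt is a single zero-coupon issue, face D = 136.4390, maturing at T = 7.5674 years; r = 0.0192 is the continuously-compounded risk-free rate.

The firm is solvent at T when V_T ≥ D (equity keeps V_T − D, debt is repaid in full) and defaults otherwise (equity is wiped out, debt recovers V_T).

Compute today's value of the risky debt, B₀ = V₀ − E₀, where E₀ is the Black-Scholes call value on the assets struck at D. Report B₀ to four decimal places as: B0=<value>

d₁ = [ln(V₀/D) + (r + σ²/2)T] / (σ√T)
   = [ln(345.0972/136.4390) + (0.0192 + 0.5·0.1998²)·7.5674] / (0.1998·√7.5674)
   = [0.927948 + 0.296340] / 0.549628 = 2.227485
d₂ = d₁ − σ√T = 2.227485 − 0.549628 = 1.677857
N(d₁) = 0.987043,  N(d₂) = 0.953312,  e^(−rT) = 0.864768
E₀ = V₀·N(d₁) − D·e^(−rT)·N(d₂)
   = 345.0972·0.987043 − 136.4390·0.864768·0.953312 = 228.146120
B₀ = V₀ − E₀ = 345.0972 − 228.146120 = 116.951080

B0=116.9511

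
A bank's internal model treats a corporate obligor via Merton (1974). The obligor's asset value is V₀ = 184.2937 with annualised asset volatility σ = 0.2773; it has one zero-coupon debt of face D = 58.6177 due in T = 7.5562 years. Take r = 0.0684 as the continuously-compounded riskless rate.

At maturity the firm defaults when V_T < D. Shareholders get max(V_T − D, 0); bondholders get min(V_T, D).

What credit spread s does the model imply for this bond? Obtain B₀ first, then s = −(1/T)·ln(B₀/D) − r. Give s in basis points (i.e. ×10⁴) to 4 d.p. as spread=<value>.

d₁ = [ln(V₀/D) + (r + σ²/2)T] / (σ√T)
   = [ln(184.2937/58.6177) + (0.0684 + 0.5·0.2773²)·7.5562] / (0.2773·√7.5562)
   = [1.145494 + 0.807362] / 0.762257 = 2.561938
d₂ = d₁ − σ√T = 2.561938 − 0.762257 = 1.799681
N(d₁) = 0.994796,  N(d₂) = 0.964044,  e^(−rT) = 0.596400
E₀ = V₀·N(d₁) − D·e^(−rT)·N(d₂)
   = 184.2937·0.994796 − 58.6177·0.596400·0.964044 = 149.631952
B₀ = V₀ − E₀ = 184.2937 − 149.631952 = 34.661748
spread = −(1/T)·ln(B₀/D) − r = −(1/7.5562)·ln(34.661748/58.6177) − 0.0684 = 0.00113230
in basis points: 0.00113230 × 10⁴ = 11.3230 bp

spread=11.3230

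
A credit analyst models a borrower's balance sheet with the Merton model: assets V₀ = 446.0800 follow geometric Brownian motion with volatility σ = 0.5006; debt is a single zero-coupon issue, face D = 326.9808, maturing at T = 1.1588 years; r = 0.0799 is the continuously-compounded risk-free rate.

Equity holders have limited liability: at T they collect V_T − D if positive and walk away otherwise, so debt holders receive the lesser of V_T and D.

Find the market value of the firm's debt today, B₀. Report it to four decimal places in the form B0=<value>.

B0=272.7458

d₁ = [ln(V₀/D) + (r + σ²/2)T] / (σ√T)
   = [ln(446.0800/326.9808) + (0.0799 + 0.5·0.5006²)·1.1588] / (0.5006·√1.1588)
   = [0.310597 + 0.237786] / 0.538884 = 1.017627
d₂ = d₁ − σ√T = 1.017627 − 0.538884 = 0.478744
N(d₁) = 0.845572,  N(d₂) = 0.683939,  e^(−rT) = 0.911569
E₀ = V₀·N(d₁) − D·e^(−rT)·N(d₂)
   = 446.0800·0.845572 − 326.9808·0.911569·0.683939 = 173.334185
B₀ = V₀ − E₀ = 446.0800 − 173.334185 = 272.745815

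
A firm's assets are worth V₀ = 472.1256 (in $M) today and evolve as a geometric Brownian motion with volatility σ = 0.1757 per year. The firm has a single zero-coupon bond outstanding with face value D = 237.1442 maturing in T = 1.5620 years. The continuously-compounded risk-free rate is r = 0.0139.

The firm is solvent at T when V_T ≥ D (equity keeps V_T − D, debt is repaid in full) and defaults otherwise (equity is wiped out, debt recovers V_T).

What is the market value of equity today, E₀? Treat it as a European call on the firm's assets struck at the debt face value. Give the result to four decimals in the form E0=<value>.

E0=240.0865

d₁ = [ln(V₀/D) + (r + σ²/2)T] / (σ√T)
   = [ln(472.1256/237.1442) + (0.0139 + 0.5·0.1757²)·1.5620] / (0.1757·√1.5620)
   = [0.688577 + 0.045822] / 0.219590 = 3.344409
d₂ = d₁ − σ√T = 3.344409 − 0.219590 = 3.124819
N(d₁) = 0.999588,  N(d₂) = 0.999110,  e^(−rT) = 0.978522
E₀ = V₀·N(d₁) − D·e^(−rT)·N(d₂)
   = 472.1256·0.999588 − 237.1442·0.978522·0.999110 = 240.086508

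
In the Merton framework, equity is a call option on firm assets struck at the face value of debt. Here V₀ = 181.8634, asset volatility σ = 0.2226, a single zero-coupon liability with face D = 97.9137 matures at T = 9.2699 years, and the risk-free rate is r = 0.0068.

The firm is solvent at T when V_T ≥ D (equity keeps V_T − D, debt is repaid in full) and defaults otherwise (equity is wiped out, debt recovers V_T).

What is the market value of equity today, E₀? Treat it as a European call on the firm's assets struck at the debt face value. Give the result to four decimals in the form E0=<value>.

d₁ = [ln(V₀/D) + (r + σ²/2)T] / (σ√T)
   = [ln(181.8634/97.9137) + (0.0068 + 0.5·0.2226²)·9.2699] / (0.2226·√9.2699)
   = [0.619169 + 0.292701] / 0.677739 = 1.345458
d₂ = d₁ − σ√T = 1.345458 − 0.677739 = 0.667719
N(d₁) = 0.910761,  N(d₂) = 0.747844,  e^(−rT) = 0.938910
E₀ = V₀·N(d₁) − D·e^(−rT)·N(d₂)
   = 181.8634·0.910761 − 97.9137·0.938910·0.747844 = 96.883272

E0=96.8833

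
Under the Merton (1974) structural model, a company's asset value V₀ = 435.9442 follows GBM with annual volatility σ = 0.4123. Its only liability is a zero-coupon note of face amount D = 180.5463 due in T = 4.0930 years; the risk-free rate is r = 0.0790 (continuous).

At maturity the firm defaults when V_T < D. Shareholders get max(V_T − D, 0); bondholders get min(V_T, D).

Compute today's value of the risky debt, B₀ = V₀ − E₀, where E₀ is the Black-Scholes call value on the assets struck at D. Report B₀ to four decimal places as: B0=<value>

B0=124.4493

d₁ = [ln(V₀/D) + (r + σ²/2)T] / (σ√T)
   = [ln(435.9442/180.5463) + (0.0790 + 0.5·0.4123²)·4.0930] / (0.4123·√4.0930)
   = [0.881527 + 0.671234] / 0.834131 = 1.861532
d₂ = d₁ − σ√T = 1.861532 − 0.834131 = 1.027401
N(d₁) = 0.968665,  N(d₂) = 0.847884,  e^(−rT) = 0.723723
E₀ = V₀·N(d₁) − D·e^(−rT)·N(d₂)
   = 435.9442·0.968665 − 180.5463·0.723723·0.847884 = 311.494918
B₀ = V₀ − E₀ = 435.9442 − 311.494918 = 124.449282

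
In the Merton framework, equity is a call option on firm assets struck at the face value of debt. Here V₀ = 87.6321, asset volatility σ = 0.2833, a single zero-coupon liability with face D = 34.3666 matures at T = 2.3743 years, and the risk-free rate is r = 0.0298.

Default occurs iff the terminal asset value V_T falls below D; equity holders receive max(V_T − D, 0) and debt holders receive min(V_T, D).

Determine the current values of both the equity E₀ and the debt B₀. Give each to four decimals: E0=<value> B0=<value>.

E0=55.6945 B0=31.9376

d₁ = [ln(V₀/D) + (r + σ²/2)T] / (σ√T)
   = [ln(87.6321/34.3666) + (0.0298 + 0.5·0.2833²)·2.3743] / (0.2833·√2.3743)
   = [0.936062 + 0.166033] / 0.436530 = 2.524672
d₂ = d₁ − σ√T = 2.524672 − 0.436530 = 2.088142
N(d₁) = 0.994210,  N(d₂) = 0.981607,  e^(−rT) = 0.931691
E₀ = V₀·N(d₁) − D·e^(−rT)·N(d₂)
   = 87.6321·0.994210 − 34.3666·0.931691·0.981607 = 55.694544
B₀ = V₀ − E₀ = 87.6321 − 55.694544 = 31.937556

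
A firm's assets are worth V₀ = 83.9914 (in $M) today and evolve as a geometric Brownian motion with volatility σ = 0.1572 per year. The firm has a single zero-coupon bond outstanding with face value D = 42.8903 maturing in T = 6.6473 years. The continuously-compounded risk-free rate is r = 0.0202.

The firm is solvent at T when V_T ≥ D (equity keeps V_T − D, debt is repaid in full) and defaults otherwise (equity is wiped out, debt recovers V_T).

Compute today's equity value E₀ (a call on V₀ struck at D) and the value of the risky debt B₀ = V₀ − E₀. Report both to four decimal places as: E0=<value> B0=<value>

E0=46.6858 B0=37.3056

d₁ = [ln(V₀/D) + (r + σ²/2)T] / (σ√T)
   = [ln(83.9914/42.8903) + (0.0202 + 0.5·0.1572²)·6.6473] / (0.1572·√6.6473)
   = [0.672069 + 0.216409] / 0.405299 = 2.192155
d₂ = d₁ − σ√T = 2.192155 − 0.405299 = 1.786857
N(d₁) = 0.985816,  N(d₂) = 0.963020,  e^(−rT) = 0.874349
E₀ = V₀·N(d₁) − D·e^(−rT)·N(d₂)
   = 83.9914·0.985816 − 42.8903·0.874349·0.963020 = 46.685758
B₀ = V₀ − E₀ = 83.9914 − 46.685758 = 37.305642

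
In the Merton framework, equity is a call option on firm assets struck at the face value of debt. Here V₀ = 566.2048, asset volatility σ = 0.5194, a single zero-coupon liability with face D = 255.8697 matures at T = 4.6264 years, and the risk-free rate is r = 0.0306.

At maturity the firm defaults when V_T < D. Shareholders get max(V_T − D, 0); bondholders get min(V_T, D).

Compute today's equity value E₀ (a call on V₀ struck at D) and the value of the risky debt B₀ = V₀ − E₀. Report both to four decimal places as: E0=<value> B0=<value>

d₁ = [ln(V₀/D) + (r + σ²/2)T] / (σ√T)
   = [ln(566.2048/255.8697) + (0.0306 + 0.5·0.5194²)·4.6264] / (0.5194·√4.6264)
   = [0.794288 + 0.765615] / 1.117181 = 1.396284
d₂ = d₁ − σ√T = 1.396284 − 1.117181 = 0.279103
N(d₁) = 0.918686,  N(d₂) = 0.609917,  e^(−rT) = 0.867996
E₀ = V₀·N(d₁) − D·e^(−rT)·N(d₂)
   = 566.2048·0.918686 − 255.8697·0.867996·0.609917 = 384.705241
B₀ = V₀ − E₀ = 566.2048 − 384.705241 = 181.499559

E0=384.7052 B0=181.4996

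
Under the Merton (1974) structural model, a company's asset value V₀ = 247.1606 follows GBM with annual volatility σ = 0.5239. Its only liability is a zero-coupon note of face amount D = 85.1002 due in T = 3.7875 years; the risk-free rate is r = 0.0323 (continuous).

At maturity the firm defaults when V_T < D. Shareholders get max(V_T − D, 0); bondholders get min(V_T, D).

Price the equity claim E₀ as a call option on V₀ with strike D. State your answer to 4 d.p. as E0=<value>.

E0=179.5359

d₁ = [ln(V₀/D) + (r + σ²/2)T] / (σ√T)
   = [ln(247.1606/85.1002) + (0.0323 + 0.5·0.5239²)·3.7875] / (0.5239·√3.7875)
   = [1.066209 + 0.642116] / 1.019588 = 1.675505
d₂ = d₁ − σ√T = 1.675505 − 1.019588 = 0.655917
N(d₁) = 0.953082,  N(d₂) = 0.744061,  e^(−rT) = 0.884851
E₀ = V₀·N(d₁) − D·e^(−rT)·N(d₂)
   = 247.1606·0.953082 − 85.1002·0.884851·0.744061 = 179.535880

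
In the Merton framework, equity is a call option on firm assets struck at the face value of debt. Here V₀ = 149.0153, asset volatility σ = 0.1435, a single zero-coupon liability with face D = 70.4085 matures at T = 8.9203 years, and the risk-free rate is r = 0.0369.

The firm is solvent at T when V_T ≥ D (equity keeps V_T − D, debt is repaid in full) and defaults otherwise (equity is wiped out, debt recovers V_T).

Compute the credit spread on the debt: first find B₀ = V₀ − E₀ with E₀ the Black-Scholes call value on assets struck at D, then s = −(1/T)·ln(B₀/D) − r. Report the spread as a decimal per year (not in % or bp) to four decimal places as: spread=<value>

d₁ = [ln(V₀/D) + (r + σ²/2)T] / (σ√T)
   = [ln(149.0153/70.4085) + (0.0369 + 0.5·0.1435²)·8.9203] / (0.1435·√8.9203)
   = [0.749735 + 0.421004] / 0.428590 = 2.731608
d₂ = d₁ − σ√T = 2.731608 − 0.428590 = 2.303018
N(d₁) = 0.996849,  N(d₂) = 0.989361,  e^(−rT) = 0.719529
E₀ = V₀·N(d₁) − D·e^(−rT)·N(d₂)
   = 149.0153·0.996849 − 70.4085·0.719529·0.989361 = 98.423758
B₀ = V₀ − E₀ = 149.0153 − 98.423758 = 50.591542
spread = −(1/T)·ln(B₀/D) − r = −(1/8.9203)·ln(50.591542/70.4085) − 0.0369 = 0.00015364

spread=0.0002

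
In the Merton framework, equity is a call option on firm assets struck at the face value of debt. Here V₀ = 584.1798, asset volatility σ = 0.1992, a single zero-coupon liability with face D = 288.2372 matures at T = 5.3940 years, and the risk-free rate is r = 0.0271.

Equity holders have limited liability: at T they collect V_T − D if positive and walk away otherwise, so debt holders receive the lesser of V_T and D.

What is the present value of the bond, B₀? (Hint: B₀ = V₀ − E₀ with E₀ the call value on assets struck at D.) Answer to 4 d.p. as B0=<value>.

d₁ = [ln(V₀/D) + (r + σ²/2)T] / (σ√T)
   = [ln(584.1798/288.2372) + (0.0271 + 0.5·0.1992²)·5.3940] / (0.1992·√5.3940)
   = [0.706425 + 0.253196] / 0.462642 = 2.074221
d₂ = d₁ − σ√T = 2.074221 − 0.462642 = 1.611579
N(d₁) = 0.980971,  N(d₂) = 0.946473,  e^(−rT) = 0.864004
E₀ = V₀·N(d₁) − D·e^(−rT)·N(d₂)
   = 584.1798·0.980971 − 288.2372·0.864004·0.946473 = 337.355207
B₀ = V₀ − E₀ = 584.1798 − 337.355207 = 246.824593

B0=246.8246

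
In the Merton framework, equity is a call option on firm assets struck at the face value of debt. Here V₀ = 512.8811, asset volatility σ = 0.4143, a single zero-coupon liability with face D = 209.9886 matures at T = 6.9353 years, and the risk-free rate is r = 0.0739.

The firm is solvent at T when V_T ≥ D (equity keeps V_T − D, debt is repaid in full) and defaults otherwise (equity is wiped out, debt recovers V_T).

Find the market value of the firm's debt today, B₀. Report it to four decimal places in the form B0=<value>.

B0=114.0996

d₁ = [ln(V₀/D) + (r + σ²/2)T] / (σ√T)
   = [ln(512.8811/209.9886) + (0.0739 + 0.5·0.4143²)·6.9353] / (0.4143·√6.9353)
   = [0.892991 + 1.107722] / 1.091057 = 1.833737
d₂ = d₁ − σ√T = 1.833737 − 1.091057 = 0.742680
N(d₁) = 0.966654,  N(d₂) = 0.771162,  e^(−rT) = 0.598985
E₀ = V₀·N(d₁) − D·e^(−rT)·N(d₂)
   = 512.8811·0.966654 − 209.9886·0.598985·0.771162 = 398.781497
B₀ = V₀ − E₀ = 512.8811 − 398.781497 = 114.099603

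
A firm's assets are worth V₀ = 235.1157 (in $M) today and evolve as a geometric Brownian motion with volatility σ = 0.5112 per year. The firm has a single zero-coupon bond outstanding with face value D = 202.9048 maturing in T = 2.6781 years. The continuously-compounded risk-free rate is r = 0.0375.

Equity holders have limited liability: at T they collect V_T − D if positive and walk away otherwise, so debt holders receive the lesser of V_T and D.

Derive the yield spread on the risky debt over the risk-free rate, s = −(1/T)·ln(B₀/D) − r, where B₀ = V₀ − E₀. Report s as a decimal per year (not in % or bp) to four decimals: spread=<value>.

d₁ = [ln(V₀/D) + (r + σ²/2)T] / (σ√T)
   = [ln(235.1157/202.9048) + (0.0375 + 0.5·0.5112²)·2.6781] / (0.5112·√2.6781)
   = [0.147341 + 0.450357] / 0.836574 = 0.714459
d₂ = d₁ − σ√T = 0.714459 − 0.836574 = -0.122115
N(d₁) = 0.762528,  N(d₂) = 0.451404,  e^(−rT) = 0.904450
E₀ = V₀·N(d₁) − D·e^(−rT)·N(d₂)
   = 235.1157·0.762528 − 202.9048·0.904450·0.451404 = 96.441985
B₀ = V₀ − E₀ = 235.1157 − 96.441985 = 138.673715
spread = −(1/T)·ln(B₀/D) − r = −(1/2.6781)·ln(138.673715/202.9048) − 0.0375 = 0.10462057

spread=0.1046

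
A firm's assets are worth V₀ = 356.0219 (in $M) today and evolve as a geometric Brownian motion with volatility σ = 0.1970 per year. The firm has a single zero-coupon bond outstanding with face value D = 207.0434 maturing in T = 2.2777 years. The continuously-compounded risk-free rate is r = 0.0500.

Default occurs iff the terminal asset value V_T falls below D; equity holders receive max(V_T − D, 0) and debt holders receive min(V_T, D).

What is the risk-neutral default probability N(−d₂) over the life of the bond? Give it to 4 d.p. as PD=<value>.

PD=0.0198

d₁ = [ln(V₀/D) + (r + σ²/2)T] / (σ√T)
   = [ln(356.0219/207.0434) + (0.0500 + 0.5·0.1970²)·2.2777] / (0.1970·√2.2777)
   = [0.542064 + 0.158083] / 0.297313 = 2.354910
d₂ = d₁ − σ√T = 2.354910 − 0.297313 = 2.057597
risk-neutral PD = N(−d₂) = N(-2.057597) = 0.019814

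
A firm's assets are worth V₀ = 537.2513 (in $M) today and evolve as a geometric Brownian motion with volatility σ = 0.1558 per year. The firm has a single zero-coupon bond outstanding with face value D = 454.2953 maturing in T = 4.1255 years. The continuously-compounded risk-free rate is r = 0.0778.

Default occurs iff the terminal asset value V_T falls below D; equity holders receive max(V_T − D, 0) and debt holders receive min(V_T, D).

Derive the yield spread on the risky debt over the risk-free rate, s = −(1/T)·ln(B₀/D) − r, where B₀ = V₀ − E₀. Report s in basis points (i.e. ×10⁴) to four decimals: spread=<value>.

spread=25.8291

d₁ = [ln(V₀/D) + (r + σ²/2)T] / (σ√T)
   = [ln(537.2513/454.2953) + (0.0778 + 0.5·0.1558²)·4.1255] / (0.1558·√4.1255)
   = [0.167719 + 0.371034] / 0.316450 = 1.702487
d₂ = d₁ − σ√T = 1.702487 − 0.316450 = 1.386037
N(d₁) = 0.955668,  N(d₂) = 0.917132,  e^(−rT) = 0.725449
E₀ = V₀·N(d₁) − D·e^(−rT)·N(d₂)
   = 537.2513·0.955668 − 454.2953·0.725449·0.917132 = 211.176197
B₀ = V₀ − E₀ = 537.2513 − 211.176197 = 326.075103
spread = −(1/T)·ln(B₀/D) − r = −(1/4.1255)·ln(326.075103/454.2953) − 0.0778 = 0.00258291
in basis points: 0.00258291 × 10⁴ = 25.8291 bp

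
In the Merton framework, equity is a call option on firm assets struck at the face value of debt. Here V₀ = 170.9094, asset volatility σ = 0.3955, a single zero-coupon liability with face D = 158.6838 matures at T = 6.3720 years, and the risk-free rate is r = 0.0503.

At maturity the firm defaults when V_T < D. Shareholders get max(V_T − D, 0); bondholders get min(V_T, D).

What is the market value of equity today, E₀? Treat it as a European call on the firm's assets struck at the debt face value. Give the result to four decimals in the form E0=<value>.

E0=86.3796

d₁ = [ln(V₀/D) + (r + σ²/2)T] / (σ√T)
   = [ln(170.9094/158.6838) + (0.0503 + 0.5·0.3955²)·6.3720] / (0.3955·√6.3720)
   = [0.074220 + 0.818867] / 0.998354 = 0.894559
d₂ = d₁ − σ√T = 0.894559 − 0.998354 = -0.103794
N(d₁) = 0.814489,  N(d₂) = 0.458666,  e^(−rT) = 0.725778
E₀ = V₀·N(d₁) − D·e^(−rT)·N(d₂)
   = 170.9094·0.814489 − 158.6838·0.725778·0.458666 = 86.379555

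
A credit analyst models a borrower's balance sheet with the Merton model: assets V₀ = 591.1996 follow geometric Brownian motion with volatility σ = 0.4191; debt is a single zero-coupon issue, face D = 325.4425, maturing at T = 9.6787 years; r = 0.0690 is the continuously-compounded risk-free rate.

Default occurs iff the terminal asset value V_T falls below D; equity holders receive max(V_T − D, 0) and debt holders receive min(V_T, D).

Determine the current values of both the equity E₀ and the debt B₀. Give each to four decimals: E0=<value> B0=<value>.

E0=455.9420 B0=135.2576

d₁ = [ln(V₀/D) + (r + σ²/2)T] / (σ√T)
   = [ln(591.1996/325.4425) + (0.0690 + 0.5·0.4191²)·9.6787] / (0.4191·√9.6787)
   = [0.596968 + 1.517837] / 1.303846 = 1.621975
d₂ = d₁ − σ√T = 1.621975 − 1.303846 = 0.318129
N(d₁) = 0.947596,  N(d₂) = 0.624807,  e^(−rT) = 0.512820
E₀ = V₀·N(d₁) − D·e^(−rT)·N(d₂)
   = 591.1996·0.947596 − 325.4425·0.512820·0.624807 = 455.942050
B₀ = V₀ − E₀ = 591.1996 − 455.942050 = 135.257550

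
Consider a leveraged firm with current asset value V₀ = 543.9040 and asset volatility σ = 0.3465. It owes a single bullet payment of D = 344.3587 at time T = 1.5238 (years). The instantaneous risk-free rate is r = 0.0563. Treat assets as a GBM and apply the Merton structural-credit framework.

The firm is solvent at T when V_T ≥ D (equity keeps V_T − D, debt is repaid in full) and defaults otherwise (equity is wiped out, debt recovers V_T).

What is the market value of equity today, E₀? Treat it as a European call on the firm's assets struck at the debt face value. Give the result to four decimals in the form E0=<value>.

E0=236.3389

d₁ = [ln(V₀/D) + (r + σ²/2)T] / (σ√T)
   = [ln(543.9040/344.3587) + (0.0563 + 0.5·0.3465²)·1.5238] / (0.3465·√1.5238)
   = [0.457089 + 0.177265] / 0.427728 = 1.483080
d₂ = d₁ − σ√T = 1.483080 − 0.427728 = 1.055353
N(d₁) = 0.930973,  N(d₂) = 0.854368,  e^(−rT) = 0.917787
E₀ = V₀·N(d₁) − D·e^(−rT)·N(d₂)
   = 543.9040·0.930973 − 344.3587·0.917787·0.854368 = 236.338948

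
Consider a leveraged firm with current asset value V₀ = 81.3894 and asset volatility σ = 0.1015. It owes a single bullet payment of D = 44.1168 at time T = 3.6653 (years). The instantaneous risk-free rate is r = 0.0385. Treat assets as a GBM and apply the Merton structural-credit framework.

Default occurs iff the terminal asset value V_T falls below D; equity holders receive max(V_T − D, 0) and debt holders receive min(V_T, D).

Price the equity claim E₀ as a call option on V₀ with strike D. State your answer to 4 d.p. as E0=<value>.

E0=43.0789

d₁ = [ln(V₀/D) + (r + σ²/2)T] / (σ√T)
   = [ln(81.3894/44.1168) + (0.0385 + 0.5·0.1015²)·3.6653] / (0.1015·√3.6653)
   = [0.612404 + 0.159994] / 0.194321 = 3.974851
d₂ = d₁ − σ√T = 3.974851 − 0.194321 = 3.780529
N(d₁) = 0.999965,  N(d₂) = 0.999922,  e^(−rT) = 0.868390
E₀ = V₀·N(d₁) − D·e^(−rT)·N(d₂)
   = 81.3894·0.999965 − 44.1168·0.868390·0.999922 = 43.078932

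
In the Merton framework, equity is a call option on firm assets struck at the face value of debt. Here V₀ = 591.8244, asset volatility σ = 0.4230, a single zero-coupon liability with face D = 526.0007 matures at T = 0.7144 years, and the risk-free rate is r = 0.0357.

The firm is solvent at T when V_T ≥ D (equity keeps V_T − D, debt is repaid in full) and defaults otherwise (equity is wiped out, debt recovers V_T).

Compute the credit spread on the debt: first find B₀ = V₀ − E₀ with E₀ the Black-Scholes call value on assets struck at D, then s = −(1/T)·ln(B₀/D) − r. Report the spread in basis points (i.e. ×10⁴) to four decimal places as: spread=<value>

spread=1284.6709

d₁ = [ln(V₀/D) + (r + σ²/2)T] / (σ√T)
   = [ln(591.8244/526.0007) + (0.0357 + 0.5·0.4230²)·0.7144] / (0.4230·√0.7144)
   = [0.117907 + 0.089418] / 0.357529 = 0.579883
d₂ = d₁ − σ√T = 0.579883 − 0.357529 = 0.222354
N(d₁) = 0.719003,  N(d₂) = 0.587981,  e^(−rT) = 0.974818
E₀ = V₀·N(d₁) − D·e^(−rT)·N(d₂)
   = 591.8244·0.719003 − 526.0007·0.974818·0.587981 = 124.033420
B₀ = V₀ − E₀ = 591.8244 − 124.033420 = 467.790980
spread = −(1/T)·ln(B₀/D) − r = −(1/0.7144)·ln(467.790980/526.0007) − 0.0357 = 0.12846709
in basis points: 0.12846709 × 10⁴ = 1284.6709 bp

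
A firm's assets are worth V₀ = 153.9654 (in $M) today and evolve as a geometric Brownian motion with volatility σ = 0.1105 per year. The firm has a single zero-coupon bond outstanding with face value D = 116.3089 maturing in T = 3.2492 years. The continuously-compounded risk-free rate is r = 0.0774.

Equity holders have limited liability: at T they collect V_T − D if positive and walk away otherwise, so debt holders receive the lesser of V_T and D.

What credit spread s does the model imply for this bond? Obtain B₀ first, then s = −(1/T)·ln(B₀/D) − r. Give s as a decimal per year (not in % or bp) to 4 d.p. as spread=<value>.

spread=0.0001

d₁ = [ln(V₀/D) + (r + σ²/2)T] / (σ√T)
   = [ln(153.9654/116.3089) + (0.0774 + 0.5·0.1105²)·3.2492] / (0.1105·√3.2492)
   = [0.280478 + 0.271325] / 0.199182 = 2.770344
d₂ = d₁ − σ√T = 2.770344 − 0.199182 = 2.571162
N(d₁) = 0.997200,  N(d₂) = 0.994932,  e^(−rT) = 0.777643
E₀ = V₀·N(d₁) − D·e^(−rT)·N(d₂)
   = 153.9654·0.997200 − 116.3089·0.777643·0.994932 = 63.545924
B₀ = V₀ − E₀ = 153.9654 − 63.545924 = 90.419476
spread = −(1/T)·ln(B₀/D) − r = −(1/3.2492)·ln(90.419476/116.3089) − 0.0774 = 0.00009289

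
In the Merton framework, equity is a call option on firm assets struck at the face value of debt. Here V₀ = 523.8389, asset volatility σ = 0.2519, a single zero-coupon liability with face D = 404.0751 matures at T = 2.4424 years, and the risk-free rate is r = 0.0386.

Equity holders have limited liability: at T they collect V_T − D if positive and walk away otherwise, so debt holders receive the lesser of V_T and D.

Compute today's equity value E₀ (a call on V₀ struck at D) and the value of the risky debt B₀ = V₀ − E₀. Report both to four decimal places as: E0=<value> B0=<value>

d₁ = [ln(V₀/D) + (r + σ²/2)T] / (σ√T)
   = [ln(523.8389/404.0751) + (0.0386 + 0.5·0.2519²)·2.4424] / (0.2519·√2.4424)
   = [0.259583 + 0.171766] / 0.393674 = 1.095703
d₂ = d₁ − σ√T = 1.095703 − 0.393674 = 0.702029
N(d₁) = 0.863396,  N(d₂) = 0.758670,  e^(−rT) = 0.910031
E₀ = V₀·N(d₁) − D·e^(−rT)·N(d₂)
   = 523.8389·0.863396 − 404.0751·0.910031·0.758670 = 173.301607
B₀ = V₀ − E₀ = 523.8389 − 173.301607 = 350.537293

E0=173.3016 B0=350.5373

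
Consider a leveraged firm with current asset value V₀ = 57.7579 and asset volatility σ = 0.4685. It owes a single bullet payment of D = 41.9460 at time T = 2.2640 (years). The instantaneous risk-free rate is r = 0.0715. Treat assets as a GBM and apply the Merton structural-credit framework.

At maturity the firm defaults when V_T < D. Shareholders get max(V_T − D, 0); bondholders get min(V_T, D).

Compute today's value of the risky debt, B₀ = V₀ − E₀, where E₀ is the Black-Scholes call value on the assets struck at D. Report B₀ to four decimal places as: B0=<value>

d₁ = [ln(V₀/D) + (r + σ²/2)T] / (σ√T)
   = [ln(57.7579/41.9460) + (0.0715 + 0.5·0.4685²)·2.2640] / (0.4685·√2.2640)
   = [0.319877 + 0.410341] / 0.704933 = 1.035869
d₂ = d₁ − σ√T = 1.035869 − 0.704933 = 0.330936
N(d₁) = 0.849868,  N(d₂) = 0.629654,  e^(−rT) = 0.850547
E₀ = V₀·N(d₁) − D·e^(−rT)·N(d₂)
   = 57.7579·0.849868 − 41.9460·0.850547·0.629654 = 26.622441
B₀ = V₀ − E₀ = 57.7579 − 26.622441 = 31.135459

B0=31.1355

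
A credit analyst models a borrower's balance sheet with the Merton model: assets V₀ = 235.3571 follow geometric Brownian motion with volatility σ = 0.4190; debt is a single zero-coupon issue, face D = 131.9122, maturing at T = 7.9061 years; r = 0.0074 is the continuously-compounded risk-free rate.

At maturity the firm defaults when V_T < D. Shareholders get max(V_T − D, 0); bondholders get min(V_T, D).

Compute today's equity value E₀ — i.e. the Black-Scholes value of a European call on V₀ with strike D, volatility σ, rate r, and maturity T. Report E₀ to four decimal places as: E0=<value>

d₁ = [ln(V₀/D) + (r + σ²/2)T] / (σ√T)
   = [ln(235.3571/131.9122) + (0.0074 + 0.5·0.4190²)·7.9061] / (0.4190·√7.9061)
   = [0.578967 + 0.752507] / 1.178135 = 1.130154
d₂ = d₁ − σ√T = 1.130154 − 1.178135 = -0.047982
N(d₁) = 0.870794,  N(d₂) = 0.480865,  e^(−rT) = 0.943173
E₀ = V₀·N(d₁) − D·e^(−rT)·N(d₂)
   = 235.3571·0.870794 − 131.9122·0.943173·0.480865 = 145.120221

E0=145.1202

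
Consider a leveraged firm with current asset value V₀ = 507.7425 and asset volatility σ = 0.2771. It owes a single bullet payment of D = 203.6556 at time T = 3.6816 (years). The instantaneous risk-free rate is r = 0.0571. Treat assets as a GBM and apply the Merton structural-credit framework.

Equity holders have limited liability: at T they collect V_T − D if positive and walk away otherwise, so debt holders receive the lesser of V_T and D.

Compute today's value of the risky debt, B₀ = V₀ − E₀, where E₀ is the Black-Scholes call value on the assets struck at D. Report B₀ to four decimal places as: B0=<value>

d₁ = [ln(V₀/D) + (r + σ²/2)T] / (σ√T)
   = [ln(507.7425/203.6556) + (0.0571 + 0.5·0.2771²)·3.6816] / (0.2771·√3.6816)
   = [0.913544 + 0.351564] / 0.531686 = 2.379430
d₂ = d₁ − σ√T = 2.379430 − 0.531686 = 1.847744
N(d₁) = 0.991330,  N(d₂) = 0.967680,  e^(−rT) = 0.810406
E₀ = V₀·N(d₁) − D·e^(−rT)·N(d₂)
   = 507.7425·0.991330 − 203.6556·0.810406·0.967680 = 343.630862
B₀ = V₀ − E₀ = 507.7425 − 343.630862 = 164.111638

B0=164.1116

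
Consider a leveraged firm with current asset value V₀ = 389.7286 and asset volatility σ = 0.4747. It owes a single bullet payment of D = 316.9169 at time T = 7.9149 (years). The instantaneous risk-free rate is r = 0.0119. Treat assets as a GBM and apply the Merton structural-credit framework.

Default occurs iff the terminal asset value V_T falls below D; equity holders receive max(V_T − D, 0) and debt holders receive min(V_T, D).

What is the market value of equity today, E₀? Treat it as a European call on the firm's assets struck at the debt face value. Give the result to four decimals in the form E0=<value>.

E0=222.3545

d₁ = [ln(V₀/D) + (r + σ²/2)T] / (σ√T)
   = [ln(389.7286/316.9169) + (0.0119 + 0.5·0.4747²)·7.9149] / (0.4747·√7.9149)
   = [0.206811 + 0.985959] / 1.335494 = 0.893131
d₂ = d₁ − σ√T = 0.893131 − 1.335494 = -0.442364
N(d₁) = 0.814106,  N(d₂) = 0.329113,  e^(−rT) = 0.910112
E₀ = V₀·N(d₁) − D·e^(−rT)·N(d₂)
   = 389.7286·0.814106 − 316.9169·0.910112·0.329113 = 222.354455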